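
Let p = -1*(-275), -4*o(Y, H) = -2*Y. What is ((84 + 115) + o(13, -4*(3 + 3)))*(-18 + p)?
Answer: 105627/2 ≈ 52814.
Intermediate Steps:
o(Y, H) = Y/2 (o(Y, H) = -(-1)*Y/2 = Y/2)
p = 275
((84 + 115) + o(13, -4*(3 + 3)))*(-18 + p) = ((84 + 115) + (1/2)*13)*(-18 + 275) = (199 + 13/2)*257 = (411/2)*257 = 105627/2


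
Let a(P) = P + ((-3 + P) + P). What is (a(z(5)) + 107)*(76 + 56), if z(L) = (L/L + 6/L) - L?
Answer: 63096/5 ≈ 12619.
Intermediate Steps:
z(L) = 1 - L + 6/L (z(L) = (1 + 6/L) - L = 1 - L + 6/L)
a(P) = -3 + 3*P (a(P) = P + (-3 + 2*P) = -3 + 3*P)
(a(z(5)) + 107)*(76 + 56) = ((-3 + 3*(1 - 1*5 + 6/5)) + 107)*(76 + 56) = ((-3 + 3*(1 - 5 + 6*(⅕))) + 107)*132 = ((-3 + 3*(1 - 5 + 6/5)) + 107)*132 = ((-3 + 3*(-14/5)) + 107)*132 = ((-3 - 42/5) + 107)*132 = (-57/5 + 107)*132 = (478/5)*132 = 63096/5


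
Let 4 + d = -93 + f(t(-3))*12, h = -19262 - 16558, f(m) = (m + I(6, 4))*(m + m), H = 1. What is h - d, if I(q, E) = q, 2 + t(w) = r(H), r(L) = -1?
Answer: -35507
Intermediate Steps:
t(w) = -3 (t(w) = -2 - 1 = -3)
f(m) = 2*m*(6 + m) (f(m) = (m + 6)*(m + m) = (6 + m)*(2*m) = 2*m*(6 + m))
h = -35820
d = -313 (d = -4 + (-93 + (2*(-3)*(6 - 3))*12) = -4 + (-93 + (2*(-3)*3)*12) = -4 + (-93 - 18*12) = -4 + (-93 - 216) = -4 - 309 = -313)
h - d = -35820 - 1*(-313) = -35820 + 313 = -35507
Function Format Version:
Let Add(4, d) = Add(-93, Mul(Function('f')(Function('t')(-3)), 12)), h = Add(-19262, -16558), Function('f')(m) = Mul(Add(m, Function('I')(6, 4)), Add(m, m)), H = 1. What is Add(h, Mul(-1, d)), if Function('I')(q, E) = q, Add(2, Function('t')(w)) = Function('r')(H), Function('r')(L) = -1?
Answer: -35507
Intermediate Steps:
Function('t')(w) = -3 (Function('t')(w) = Add(-2, -1) = -3)
Function('f')(m) = Mul(2, m, Add(6, m)) (Function('f')(m) = Mul(Add(m, 6), Add(m, m)) = Mul(Add(6, m), Mul(2, m)) = Mul(2, m, Add(6, m)))
h = -35820
d = -313 (d = Add(-4, Add(-93, Mul(Mul(2, -3, Add(6, -3)), 12))) = Add(-4, Add(-93, Mul(Mul(2, -3, 3), 12))) = Add(-4, Add(-93, Mul(-18, 12))) = Add(-4, Add(-93, -216)) = Add(-4, -309) = -313)
Add(h, Mul(-1, d)) = Add(-35820, Mul(-1, -313)) = Add(-35820, 313) = -35507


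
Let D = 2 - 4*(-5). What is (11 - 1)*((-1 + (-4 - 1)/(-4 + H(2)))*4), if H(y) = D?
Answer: -460/9 ≈ -51.111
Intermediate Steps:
D = 22 (D = 2 + 20 = 22)
H(y) = 22
(11 - 1)*((-1 + (-4 - 1)/(-4 + H(2)))*4) = (11 - 1)*((-1 + (-4 - 1)/(-4 + 22))*4) = 10*((-1 - 5/18)*4) = 10*(-23/18*4) = 10*(-46/9) = -460/9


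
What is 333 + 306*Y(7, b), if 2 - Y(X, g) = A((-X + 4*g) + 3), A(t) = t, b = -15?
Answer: 20529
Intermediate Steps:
Y(X, g) = -1 + X - 4*g (Y(X, g) = 2 - ((-X + 4*g) + 3) = 2 - (3 - X + 4*g) = 2 + (-3 + X - 4*g) = -1 + X - 4*g)
333 + 306*Y(7, b) = 333 + 306*(-1 + 7 - 4*(-15)) = 333 + 306*(-1 + 7 + 60) = 333 + 306*66 = 333 + 20196 = 20529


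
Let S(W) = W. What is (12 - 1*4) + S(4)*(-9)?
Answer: -28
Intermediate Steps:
(12 - 1*4) + S(4)*(-9) = (12 - 1*4) + 4*(-9) = (12 - 4) - 36 = 8 - 36 = -28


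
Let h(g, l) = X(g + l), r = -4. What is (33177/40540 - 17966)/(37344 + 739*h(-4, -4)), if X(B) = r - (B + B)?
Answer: -728308463/1873434480 ≈ -0.38876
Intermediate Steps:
X(B) = -4 - 2*B (X(B) = -4 - (B + B) = -4 - 2*B)
h(g, l) = -4 - 2*g - 2*l (h(g, l) = -4 - 2*(g + l) = -4 + (-2*g - 2*l) = -4 - 2*g - 2*l)
(33177/40540 - 17966)/(37344 + 739*h(-4, -4)) = (33177/40540 - 17966)/(37344 + 739*(-4 - 2*(-4) - 2*(-4))) = (33177*(1/40540) - 17966)/(37344 + 739*(-4 + 8 + 8)) = (33177/40540 - 17966)/(37344 + 739*12) = -728308463/(40540*(37344 + 8868)) = -728308463/40540/46212 = -728308463/40540*1/46212 = -728308463/1873434480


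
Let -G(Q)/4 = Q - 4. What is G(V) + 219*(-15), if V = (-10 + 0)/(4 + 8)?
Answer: -9797/3 ≈ -3265.7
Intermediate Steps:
V = -5/6 (V = -10/12 = -10*1/12 = -5/6 ≈ -0.83333)
G(Q) = 16 - 4*Q (G(Q) = -4*(Q - 4) = -4*(-4 + Q) = 16 - 4*Q)
G(V) + 219*(-15) = (16 - 4*(-5/6)) + 219*(-15) = (16 + 10/3) - 3285 = 58/3 - 3285 = -9797/3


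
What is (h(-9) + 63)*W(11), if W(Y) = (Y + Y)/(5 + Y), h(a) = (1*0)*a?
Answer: 693/8 ≈ 86.625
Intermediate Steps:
h(a) = 0 (h(a) = 0*a = 0)
W(Y) = 2*Y/(5 + Y) (W(Y) = (2*Y)/(5 + Y) = 2*Y/(5 + Y))
(h(-9) + 63)*W(11) = (0 + 63)*(2*11/(5 + 11)) = 63*(2*11/16) = 63*(2*11*(1/16)) = 63*(11/8) = 693/8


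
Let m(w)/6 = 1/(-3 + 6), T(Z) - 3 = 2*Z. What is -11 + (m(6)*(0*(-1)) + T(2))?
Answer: -4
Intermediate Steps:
T(Z) = 3 + 2*Z
m(w) = 2 (m(w) = 6/(-3 + 6) = 6/3 = 6*(⅓) = 2)
-11 + (m(6)*(0*(-1)) + T(2)) = -11 + (2*(0*(-1)) + (3 + 2*2)) = -11 + (2*0 + (3 + 4)) = -11 + (0 + 7) = -11 + 7 = -4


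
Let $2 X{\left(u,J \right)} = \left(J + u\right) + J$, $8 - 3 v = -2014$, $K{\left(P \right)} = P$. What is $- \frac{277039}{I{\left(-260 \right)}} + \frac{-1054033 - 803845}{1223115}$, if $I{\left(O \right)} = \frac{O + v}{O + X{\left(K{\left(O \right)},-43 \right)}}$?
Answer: $\frac{48907173932171}{168789870} \approx 2.8975 \cdot 10^{5}$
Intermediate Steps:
$v = 674$ ($v = \frac{8}{3} - - \frac{2014}{3} = \frac{8}{3} + \frac{2014}{3} = 674$)
$X{\left(u,J \right)} = J + \frac{u}{2}$ ($X{\left(u,J \right)} = \frac{\left(J + u\right) + J}{2} = \frac{u + 2 J}{2} = J + \frac{u}{2}$)
$I{\left(O \right)} = \frac{674 + O}{-43 + \frac{3 O}{2}}$ ($I{\left(O \right)} = \frac{O + 674}{O + \left(-43 + \frac{O}{2}\right)} = \frac{674 + O}{-43 + \frac{3 O}{2}}$)
$- \frac{277039}{I{\left(-260 \right)}} + \frac{-1054033 - 803845}{1223115} = - \frac{277039}{2 \frac{1}{-86 + 3 \left(-260\right)} \left(674 - 260\right)} + \frac{-1054033 - 803845}{1223115} = - \frac{277039}{2 \frac{1}{-86 - 780} \cdot 414} - \frac{1857878}{1223115} = - \frac{277039}{2 \frac{1}{-866} \cdot 414} - \frac{1857878}{1223115} = - \frac{277039}{2 \left(- \frac{1}{866}\right) 414} - \frac{1857878}{1223115} = - \frac{277039}{- \frac{414}{433}} - \frac{1857878}{1223115} = \left(-277039\right) \left(- \frac{433}{414}\right) - \frac{1857878}{1223115} = \frac{119957887}{414} - \frac{1857878}{1223115} = \frac{48907173932171}{168789870}$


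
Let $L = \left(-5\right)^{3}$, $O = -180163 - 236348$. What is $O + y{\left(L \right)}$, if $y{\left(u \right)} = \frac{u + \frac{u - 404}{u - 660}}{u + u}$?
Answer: $- \frac{40870093077}{98125} \approx -4.1651 \cdot 10^{5}$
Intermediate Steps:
$O = -416511$ ($O = -180163 - 236348 = -416511$)
$L = -125$
$y{\left(u \right)} = \frac{u + \frac{-404 + u}{-660 + u}}{2 u}$
$O + y{\left(L \right)} = -416511 + \frac{-404 + \left(-125\right)^{2} - -82375}{2 \left(-125\right) \left(-660 - 125\right)} = -416511 + \frac{1}{2} \left(- \frac{1}{125}\right) \frac{1}{-785} \left(-404 + 15625 + 82375\right) = -416511 + \frac{1}{2} \left(- \frac{1}{125}\right) \left(- \frac{1}{785}\right) 97596 = -416511 + \frac{48798}{98125} = - \frac{40870093077}{98125}$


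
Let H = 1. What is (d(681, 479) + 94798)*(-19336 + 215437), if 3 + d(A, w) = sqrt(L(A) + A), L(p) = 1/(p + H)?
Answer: 18589394295 + 196101*sqrt(316750126)/682 ≈ 1.8594e+10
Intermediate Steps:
L(p) = 1/(1 + p) (L(p) = 1/(p + 1) = 1/(1 + p))
d(A, w) = -3 + sqrt(A + 1/(1 + A)) (d(A, w) = -3 + sqrt(1/(1 + A) + A) = -3 + sqrt(A + 1/(1 + A)))
(d(681, 479) + 94798)*(-19336 + 215437) = ((-3 + sqrt((1 + 681*(1 + 681))/(1 + 681))) + 94798)*(-19336 + 215437) = ((-3 + sqrt((1 + 681*682)/682)) + 94798)*196101 = ((-3 + sqrt((1 + 464442)/682)) + 94798)*196101 = ((-3 + sqrt((1/682)*464443)) + 94798)*196101 = ((-3 + sqrt(464443/682)) + 94798)*196101 = ((-3 + sqrt(316750126)/682) + 94798)*196101 = (94795 + sqrt(316750126)/682)*196101 = 18589394295 + 196101*sqrt(316750126)/682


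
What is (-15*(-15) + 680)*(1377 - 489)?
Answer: 803640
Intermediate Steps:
(-15*(-15) + 680)*(1377 - 489) = (225 + 680)*888 = 905*888 = 803640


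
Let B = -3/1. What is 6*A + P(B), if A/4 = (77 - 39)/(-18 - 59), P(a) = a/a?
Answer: -835/77 ≈ -10.844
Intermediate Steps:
B = -3 (B = -3*1 = -3)
P(a) = 1
A = -152/77 (A = 4*((77 - 39)/(-18 - 59)) = 4*(38/(-77)) = 4*(38*(-1/77)) = 4*(-38/77) = -152/77 ≈ -1.9740)
6*A + P(B) = 6*(-152/77) + 1 = -912/77 + 1 = -835/77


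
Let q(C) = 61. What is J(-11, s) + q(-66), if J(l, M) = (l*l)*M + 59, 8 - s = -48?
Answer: 6896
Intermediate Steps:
s = 56 (s = 8 - 1*(-48) = 8 + 48 = 56)
J(l, M) = 59 + M*l² (J(l, M) = l²*M + 59 = M*l² + 59 = 59 + M*l²)
J(-11, s) + q(-66) = (59 + 56*(-11)²) + 61 = (59 + 56*121) + 61 = (59 + 6776) + 61 = 6835 + 61 = 6896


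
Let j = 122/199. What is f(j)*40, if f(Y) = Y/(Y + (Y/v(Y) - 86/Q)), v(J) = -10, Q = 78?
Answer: -475800/10687 ≈ -44.521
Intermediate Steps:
j = 122/199 (j = 122*(1/199) = 122/199 ≈ 0.61307)
f(Y) = Y/(-43/39 + 9*Y/10) (f(Y) = Y/(Y + (Y/(-10) - 86/78)) = Y/(Y + (Y*(-⅒) - 86*1/78)) = Y/(Y + (-Y/10 - 43/39)) = Y/(Y + (-43/39 - Y/10)) = Y/(-43/39 + 9*Y/10))
f(j)*40 = (390*(122/199)/(-430 + 351*(122/199)))*40 = (390*(122/199)/(-430 + 42822/199))*40 = (390*(122/199)/(-42748/199))*40 = (390*(122/199)*(-199/42748))*40 = -11895/10687*40 = -475800/10687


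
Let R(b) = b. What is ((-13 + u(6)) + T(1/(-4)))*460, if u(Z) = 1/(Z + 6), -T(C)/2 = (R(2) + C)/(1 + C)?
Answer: -24265/3 ≈ -8088.3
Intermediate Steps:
T(C) = -2*(2 + C)/(1 + C)
u(Z) = 1/(6 + Z)
((-13 + u(6)) + T(1/(-4)))*460 = ((-13 + 1/(6 + 6)) + 2*(-2 - 1/(-4))/(1 + 1/(-4)))*460 = ((-13 + 1/12) + 2*(-2 - 1*(-1/4))/(1 - 1/4))*460 = ((-13 + 1/12) + 2*(-2 + 1/4)/(3/4))*460 = (-155/12 + 2*(4/3)*(-7/4))*460 = (-155/12 - 14/3)*460 = -211/12*460 = -24265/3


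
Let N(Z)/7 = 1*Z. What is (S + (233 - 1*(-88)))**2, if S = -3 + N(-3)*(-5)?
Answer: 178929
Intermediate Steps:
N(Z) = 7*Z (N(Z) = 7*(1*Z) = 7*Z)
S = 102 (S = -3 + (7*(-3))*(-5) = -3 - 21*(-5) = -3 + 105 = 102)
(S + (233 - 1*(-88)))**2 = (102 + (233 - 1*(-88)))**2 = (102 + (233 + 88))**2 = (102 + 321)**2 = 423**2 = 178929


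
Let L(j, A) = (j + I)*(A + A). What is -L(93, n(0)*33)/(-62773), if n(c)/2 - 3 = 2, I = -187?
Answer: -62040/62773 ≈ -0.98832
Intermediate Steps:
n(c) = 10 (n(c) = 6 + 2*2 = 6 + 4 = 10)
L(j, A) = 2*A*(-187 + j) (L(j, A) = (j - 187)*(A + A) = (-187 + j)*(2*A) = 2*A*(-187 + j))
-L(93, n(0)*33)/(-62773) = -2*(10*33)*(-187 + 93)/(-62773) = -2*330*(-94)*(-1)/62773 = -(-62040)*(-1)/62773 = -1*62040/62773 = -62040/62773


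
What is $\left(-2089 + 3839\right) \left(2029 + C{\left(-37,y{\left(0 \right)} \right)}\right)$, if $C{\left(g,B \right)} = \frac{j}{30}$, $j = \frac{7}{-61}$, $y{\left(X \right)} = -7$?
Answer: $\frac{649786025}{183} \approx 3.5507 \cdot 10^{6}$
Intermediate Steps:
$j = - \frac{7}{61}$ ($j = 7 \left(- \frac{1}{61}\right) = - \frac{7}{61} \approx -0.11475$)
$C{\left(g,B \right)} = - \frac{7}{1830}$ ($C{\left(g,B \right)} = - \frac{7}{61 \cdot 30} = \left(- \frac{7}{61}\right) \frac{1}{30} = - \frac{7}{1830}$)
$\left(-2089 + 3839\right) \left(2029 + C{\left(-37,y{\left(0 \right)} \right)}\right) = \left(-2089 + 3839\right) \left(2029 - \frac{7}{1830}\right) = 1750 \cdot \frac{3713063}{1830} = \frac{649786025}{183}$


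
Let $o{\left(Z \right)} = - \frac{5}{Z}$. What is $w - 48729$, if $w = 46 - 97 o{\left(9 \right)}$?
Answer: $- \frac{437662}{9} \approx -48629.0$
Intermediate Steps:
$w = \frac{899}{9}$ ($w = 46 - 97 \left(- \frac{5}{9}\right) = 46 - 97 \left(\left(-5\right) \frac{1}{9}\right) = 46 - - \frac{485}{9} = 46 + \frac{485}{9} = \frac{899}{9} \approx 99.889$)
$w - 48729 = \frac{899}{9} - 48729 = - \frac{437662}{9}$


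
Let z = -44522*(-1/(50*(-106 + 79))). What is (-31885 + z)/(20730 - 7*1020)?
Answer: -10772318/4586625 ≈ -2.3486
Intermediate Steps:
z = -22261/675 (z = -44522/((-27*(-50))) = -44522/1350 = -44522*1/1350 = -22261/675 ≈ -32.979)
(-31885 + z)/(20730 - 7*1020) = (-31885 - 22261/675)/(20730 - 7*1020) = -21544636/(675*(20730 - 7140)) = -21544636/675/13590 = -21544636/675*1/13590 = -10772318/4586625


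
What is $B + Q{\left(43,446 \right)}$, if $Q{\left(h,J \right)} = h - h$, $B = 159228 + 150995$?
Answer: $310223$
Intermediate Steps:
$B = 310223$
$Q{\left(h,J \right)} = 0$
$B + Q{\left(43,446 \right)} = 310223 + 0 = 310223$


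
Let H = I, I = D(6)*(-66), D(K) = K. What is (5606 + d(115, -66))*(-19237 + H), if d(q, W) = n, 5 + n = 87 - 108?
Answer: -109552140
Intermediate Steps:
n = -26 (n = -5 + (87 - 108) = -5 - 21 = -26)
I = -396 (I = 6*(-66) = -396)
H = -396
d(q, W) = -26
(5606 + d(115, -66))*(-19237 + H) = (5606 - 26)*(-19237 - 396) = 5580*(-19633) = -109552140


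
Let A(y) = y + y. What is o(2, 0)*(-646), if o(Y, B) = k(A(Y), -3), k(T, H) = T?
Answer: -2584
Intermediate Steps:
A(y) = 2*y
o(Y, B) = 2*Y
o(2, 0)*(-646) = (2*2)*(-646) = 4*(-646) = -2584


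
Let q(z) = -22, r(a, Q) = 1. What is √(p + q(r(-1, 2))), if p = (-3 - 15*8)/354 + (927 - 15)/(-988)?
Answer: I*√54759198/1534 ≈ 4.824*I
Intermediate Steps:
p = -1949/1534 (p = (-3 - 120)*(1/354) + 912*(-1/988) = -123*1/354 - 12/13 = -41/118 - 12/13 = -1949/1534 ≈ -1.2705)
√(p + q(r(-1, 2))) = √(-1949/1534 - 22) = √(-35697/1534) = I*√54759198/1534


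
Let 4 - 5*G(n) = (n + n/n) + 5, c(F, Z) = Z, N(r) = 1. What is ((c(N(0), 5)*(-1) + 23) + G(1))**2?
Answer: 7569/25 ≈ 302.76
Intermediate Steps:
G(n) = -2/5 - n/5 (G(n) = 4/5 - ((n + n/n) + 5)/5 = 4/5 - ((n + 1) + 5)/5 = 4/5 - ((1 + n) + 5)/5 = 4/5 - (6 + n)/5 = 4/5 + (-6/5 - n/5) = -2/5 - n/5)
((c(N(0), 5)*(-1) + 23) + G(1))**2 = ((5*(-1) + 23) + (-2/5 - 1/5*1))**2 = ((-5 + 23) + (-2/5 - 1/5))**2 = (18 - 3/5)**2 = (87/5)**2 = 7569/25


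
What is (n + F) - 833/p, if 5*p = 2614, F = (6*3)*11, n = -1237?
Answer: -2720111/2614 ≈ -1040.6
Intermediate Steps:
F = 198 (F = 18*11 = 198)
p = 2614/5 (p = (⅕)*2614 = 2614/5 ≈ 522.80)
(n + F) - 833/p = (-1237 + 198) - 833/2614/5 = -1039 - 833*5/2614 = -1039 - 4165/2614 = -2720111/2614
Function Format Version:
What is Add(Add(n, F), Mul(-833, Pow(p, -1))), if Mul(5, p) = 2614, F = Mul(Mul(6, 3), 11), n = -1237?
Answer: Rational(-2720111, 2614) ≈ -1040.6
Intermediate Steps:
F = 198 (F = Mul(18, 11) = 198)
p = Rational(2614, 5) (p = Mul(Rational(1, 5), 2614) = Rational(2614, 5) ≈ 522.80)
Add(Add(n, F), Mul(-833, Pow(p, -1))) = Add(Add(-1237, 198), Mul(-833, Pow(Rational(2614, 5), -1))) = Add(-1039, Mul(-833, Rational(5, 2614))) = Add(-1039, Rational(-4165, 2614)) = Rational(-2720111, 2614)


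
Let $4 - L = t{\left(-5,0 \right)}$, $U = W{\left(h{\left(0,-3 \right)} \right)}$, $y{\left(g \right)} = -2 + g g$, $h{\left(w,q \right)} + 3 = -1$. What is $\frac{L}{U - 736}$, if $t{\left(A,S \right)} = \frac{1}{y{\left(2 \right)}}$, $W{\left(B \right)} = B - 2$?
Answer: $- \frac{1}{212} \approx -0.004717$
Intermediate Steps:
$h{\left(w,q \right)} = -4$ ($h{\left(w,q \right)} = -3 - 1 = -4$)
$y{\left(g \right)} = -2 + g^{2}$
$W{\left(B \right)} = -2 + B$ ($W{\left(B \right)} = B - 2 = -2 + B$)
$U = -6$ ($U = -2 - 4 = -6$)
$t{\left(A,S \right)} = \frac{1}{2}$ ($t{\left(A,S \right)} = \frac{1}{-2 + 2^{2}} = \frac{1}{-2 + 4} = \frac{1}{2}$)
$L = \frac{7}{2}$ ($L = 4 - \frac{1}{2} = \frac{7}{2} \approx 3.5$)
$\frac{L}{U - 736} = \frac{7}{2 \left(-6 - 736\right)} = \frac{7}{2 \left(-742\right)} = \frac{7}{2} \left(- \frac{1}{742}\right) = - \frac{1}{212}$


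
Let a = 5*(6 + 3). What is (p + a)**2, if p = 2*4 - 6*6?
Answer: 289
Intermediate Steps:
a = 45 (a = 5*9 = 45)
p = -28 (p = 8 - 36 = -28)
(p + a)**2 = (-28 + 45)**2 = 17**2 = 289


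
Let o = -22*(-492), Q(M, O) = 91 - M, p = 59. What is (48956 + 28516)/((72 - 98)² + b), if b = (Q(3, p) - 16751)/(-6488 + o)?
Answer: 111972864/971491 ≈ 115.26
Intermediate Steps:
o = 10824
b = -16663/4336 (b = ((91 - 1*3) - 16751)/(-6488 + 10824) = ((91 - 3) - 16751)/4336 = (88 - 16751)*(1/4336) = -16663*1/4336 = -16663/4336 ≈ -3.8429)
(48956 + 28516)/((72 - 98)² + b) = (48956 + 28516)/((72 - 98)² - 16663/4336) = 77472/((-26)² - 16663/4336) = 77472/(676 - 16663/4336) = 77472/(2914473/4336) = 77472*(4336/2914473) = 111972864/971491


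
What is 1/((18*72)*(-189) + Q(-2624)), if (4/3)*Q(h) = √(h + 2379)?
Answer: -62208/15237476387 - 4*I*√5/45712429161 ≈ -4.0826e-6 - 1.9566e-10*I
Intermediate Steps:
Q(h) = 3*√(2379 + h)/4 (Q(h) = 3*√(h + 2379)/4 = 3*√(2379 + h)/4)
1/((18*72)*(-189) + Q(-2624)) = 1/((18*72)*(-189) + 3*√(2379 - 2624)/4) = 1/(1296*(-189) + 3*√(-245)/4) = 1/(-244944 + 3*(7*I*√5)/4) = 1/(-244944 + 21*I*√5/4)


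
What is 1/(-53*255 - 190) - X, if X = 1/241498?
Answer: -255203/3309730090 ≈ -7.7107e-5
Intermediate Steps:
X = 1/241498 ≈ 4.1408e-6
1/(-53*255 - 190) - X = 1/(-53*255 - 190) - 1*1/241498 = 1/(-13515 - 190) - 1/241498 = 1/(-13705) - 1/241498 = -1/13705 - 1/241498 = -255203/3309730090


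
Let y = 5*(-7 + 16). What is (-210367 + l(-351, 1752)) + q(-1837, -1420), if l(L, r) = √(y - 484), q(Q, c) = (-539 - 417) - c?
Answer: -209903 + I*√439 ≈ -2.099e+5 + 20.952*I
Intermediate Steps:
q(Q, c) = -956 - c
y = 45 (y = 5*9 = 45)
l(L, r) = I*√439 (l(L, r) = √(45 - 484) = √(-439) = I*√439)
(-210367 + l(-351, 1752)) + q(-1837, -1420) = (-210367 + I*√439) + (-956 - 1*(-1420)) = (-210367 + I*√439) + (-956 + 1420) = (-210367 + I*√439) + 464 = -209903 + I*√439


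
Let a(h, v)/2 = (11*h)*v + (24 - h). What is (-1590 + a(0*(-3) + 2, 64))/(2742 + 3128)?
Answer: 127/587 ≈ 0.21635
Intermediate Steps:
a(h, v) = 48 - 2*h + 22*h*v (a(h, v) = 2*((11*h)*v + (24 - h)) = 2*(11*h*v + (24 - h)) = 2*(24 - h + 11*h*v) = 48 - 2*h + 22*h*v)
(-1590 + a(0*(-3) + 2, 64))/(2742 + 3128) = (-1590 + (48 - 2*(0*(-3) + 2) + 22*(0*(-3) + 2)*64))/(2742 + 3128) = (-1590 + (48 - 2*(0 + 2) + 22*(0 + 2)*64))/5870 = (-1590 + (48 - 2*2 + 22*2*64))*(1/5870) = (-1590 + (48 - 4 + 2816))*(1/5870) = (-1590 + 2860)*(1/5870) = 1270*(1/5870) = 127/587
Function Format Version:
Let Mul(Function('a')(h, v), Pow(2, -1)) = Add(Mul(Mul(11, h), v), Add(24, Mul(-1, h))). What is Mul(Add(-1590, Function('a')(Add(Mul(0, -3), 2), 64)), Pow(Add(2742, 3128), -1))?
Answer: Rational(127, 587) ≈ 0.21635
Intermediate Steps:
Function('a')(h, v) = Add(48, Mul(-2, h), Mul(22, h, v)) (Function('a')(h, v) = Mul(2, Add(Mul(Mul(11, h), v), Add(24, Mul(-1, h)))) = Mul(2, Add(Mul(11, h, v), Add(24, Mul(-1, h)))) = Mul(2, Add(24, Mul(-1, h), Mul(11, h, v))) = Add(48, Mul(-2, h), Mul(22, h, v)))
Mul(Add(-1590, Function('a')(Add(Mul(0, -3), 2), 64)), Pow(Add(2742, 3128), -1)) = Mul(Add(-1590, Add(48, Mul(-2, Add(Mul(0, -3), 2)), Mul(22, Add(Mul(0, -3), 2), 64))), Pow(Add(2742, 3128), -1)) = Mul(Add(-1590, Add(48, Mul(-2, Add(0, 2)), Mul(22, Add(0, 2), 64))), Pow(5870, -1)) = Mul(Add(-1590, Add(48, Mul(-2, 2), Mul(22, 2, 64))), Rational(1, 5870)) = Mul(Add(-1590, Add(48, -4, 2816)), Rational(1, 5870)) = Mul(Add(-1590, 2860), Rational(1, 5870)) = Mul(1270, Rational(1, 5870)) = Rational(127, 587)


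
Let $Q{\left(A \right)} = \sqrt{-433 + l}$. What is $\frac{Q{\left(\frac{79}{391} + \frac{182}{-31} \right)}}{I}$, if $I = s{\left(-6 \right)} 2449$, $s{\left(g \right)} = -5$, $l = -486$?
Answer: $- \frac{i \sqrt{919}}{12245} \approx - 0.0024757 i$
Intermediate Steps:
$Q{\left(A \right)} = i \sqrt{919}$ ($Q{\left(A \right)} = \sqrt{-433 - 486} = \sqrt{-919} = i \sqrt{919}$)
$I = -12245$ ($I = \left(-5\right) 2449 = -12245$)
$\frac{Q{\left(\frac{79}{391} + \frac{182}{-31} \right)}}{I} = \frac{i \sqrt{919}}{-12245} = i \sqrt{919} \left(- \frac{1}{12245}\right) = - \frac{i \sqrt{919}}{12245}$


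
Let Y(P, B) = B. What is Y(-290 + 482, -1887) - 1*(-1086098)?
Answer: 1084211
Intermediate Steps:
Y(-290 + 482, -1887) - 1*(-1086098) = -1887 - 1*(-1086098) = -1887 + 1086098 = 1084211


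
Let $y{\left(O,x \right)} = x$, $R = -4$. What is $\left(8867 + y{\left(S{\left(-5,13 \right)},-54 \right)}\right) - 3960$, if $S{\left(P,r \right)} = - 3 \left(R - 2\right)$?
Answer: $4853$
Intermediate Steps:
$S{\left(P,r \right)} = 18$ ($S{\left(P,r \right)} = - 3 \left(-4 - 2\right) = \left(-3\right) \left(-6\right) = 18$)
$\left(8867 + y{\left(S{\left(-5,13 \right)},-54 \right)}\right) - 3960 = \left(8867 - 54\right) - 3960 = 8813 - 3960 = 4853$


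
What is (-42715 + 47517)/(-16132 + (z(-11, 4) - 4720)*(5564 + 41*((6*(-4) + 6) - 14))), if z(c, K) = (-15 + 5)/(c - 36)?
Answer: -112847/471989682 ≈ -0.00023909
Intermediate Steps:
z(c, K) = -10/(-36 + c)
(-42715 + 47517)/(-16132 + (z(-11, 4) - 4720)*(5564 + 41*((6*(-4) + 6) - 14))) = (-42715 + 47517)/(-16132 + (-10/(-36 - 11) - 4720)*(5564 + 41*((6*(-4) + 6) - 14))) = 4802/(-16132 + (-10/(-47) - 4720)*(5564 + 41*((-24 + 6) - 14))) = 4802/(-16132 + (-10*(-1/47) - 4720)*(5564 + 41*(-18 - 14))) = 4802/(-16132 + (10/47 - 4720)*(5564 + 41*(-32))) = 4802/(-16132 - 221830*(5564 - 1312)/47) = 4802/(-16132 - 221830/47*4252) = 4802/(-16132 - 943221160/47) = 4802/(-943979364/47) = 4802*(-47/943979364) = -112847/471989682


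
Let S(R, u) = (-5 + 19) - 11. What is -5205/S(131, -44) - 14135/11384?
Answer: -19765375/11384 ≈ -1736.2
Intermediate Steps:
S(R, u) = 3 (S(R, u) = 14 - 11 = 3)
-5205/S(131, -44) - 14135/11384 = -5205/3 - 14135/11384 = -5205*⅓ - 14135*1/11384 = -1735 - 14135/11384 = -19765375/11384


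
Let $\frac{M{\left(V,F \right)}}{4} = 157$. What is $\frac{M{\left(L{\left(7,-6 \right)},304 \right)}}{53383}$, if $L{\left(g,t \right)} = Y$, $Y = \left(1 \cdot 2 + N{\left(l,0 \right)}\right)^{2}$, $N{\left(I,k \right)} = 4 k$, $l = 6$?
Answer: $\frac{628}{53383} \approx 0.011764$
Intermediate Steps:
$Y = 4$ ($Y = \left(1 \cdot 2 + 4 \cdot 0\right)^{2} = \left(2 + 0\right)^{2} = 2^{2} = 4$)
$L{\left(g,t \right)} = 4$
$M{\left(V,F \right)} = 628$ ($M{\left(V,F \right)} = 4 \cdot 157 = 628$)
$\frac{M{\left(L{\left(7,-6 \right)},304 \right)}}{53383} = \frac{628}{53383}$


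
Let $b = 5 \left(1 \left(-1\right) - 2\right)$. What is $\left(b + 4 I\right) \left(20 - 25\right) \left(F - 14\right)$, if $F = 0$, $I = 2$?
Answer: $-490$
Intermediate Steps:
$b = -15$ ($b = 5 \left(-1 - 2\right) = 5 \left(-3\right) = -15$)
$\left(b + 4 I\right) \left(20 - 25\right) \left(F - 14\right) = \left(-15 + 4 \cdot 2\right) \left(20 - 25\right) \left(0 - 14\right) = \left(-15 + 8\right) \left(\left(-5\right) \left(-14\right)\right) = \left(-7\right) 70 = -490$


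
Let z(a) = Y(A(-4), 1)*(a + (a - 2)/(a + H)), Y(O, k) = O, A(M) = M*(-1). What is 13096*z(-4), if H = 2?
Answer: -52384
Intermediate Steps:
A(M) = -M
z(a) = 4*a + 4*(-2 + a)/(2 + a) (z(a) = (-1*(-4))*(a + (a - 2)/(a + 2)) = 4*(a + (-2 + a)/(2 + a)) = 4*a + 4*(-2 + a)/(2 + a))
13096*z(-4) = 13096*(4*(-2 + (-4)² + 3*(-4))/(2 - 4)) = 13096*(4*(-2 + 16 - 12)/(-2)) = 13096*(4*(-½)*2) = 13096*(-4) = -52384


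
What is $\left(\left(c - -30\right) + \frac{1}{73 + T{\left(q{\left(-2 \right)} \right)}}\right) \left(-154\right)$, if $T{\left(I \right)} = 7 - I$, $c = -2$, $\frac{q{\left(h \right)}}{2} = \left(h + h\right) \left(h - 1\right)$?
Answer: $- \frac{17259}{4} \approx -4314.8$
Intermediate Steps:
$q{\left(h \right)} = 4 h \left(-1 + h\right)$ ($q{\left(h \right)} = 2 \left(h + h\right) \left(h - 1\right) = 2 \cdot 2 h \left(-1 + h\right) = 4 h \left(-1 + h\right)$)
$\left(\left(c - -30\right) + \frac{1}{73 + T{\left(q{\left(-2 \right)} \right)}}\right) \left(-154\right) = \left(\left(-2 - -30\right) + \frac{1}{73 + \left(7 - 4 \left(-2\right) \left(-1 - 2\right)\right)}\right) \left(-154\right) = \left(\left(-2 + 30\right) + \frac{1}{73 + \left(7 - 4 \left(-2\right) \left(-3\right)\right)}\right) \left(-154\right) = \left(28 + \frac{1}{73 + \left(7 - 24\right)}\right) \left(-154\right) = \left(28 + \frac{1}{73 - 17}\right) \left(-154\right) = \left(28 + \frac{1}{56}\right) \left(-154\right) = \frac{1569}{56} \left(-154\right) = - \frac{17259}{4}$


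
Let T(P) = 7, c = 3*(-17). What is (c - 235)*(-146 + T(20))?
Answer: 39754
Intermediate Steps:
c = -51
(c - 235)*(-146 + T(20)) = (-51 - 235)*(-146 + 7) = -286*(-139) = 39754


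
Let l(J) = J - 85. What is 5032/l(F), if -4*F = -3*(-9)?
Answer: -20128/367 ≈ -54.845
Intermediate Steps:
F = -27/4 (F = -(-3)*(-9)/4 = -¼*27 = -27/4 ≈ -6.7500)
l(J) = -85 + J
5032/l(F) = 5032/(-85 - 27/4) = 5032/(-367/4) = 5032*(-4/367) = -20128/367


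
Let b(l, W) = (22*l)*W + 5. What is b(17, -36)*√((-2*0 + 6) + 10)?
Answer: -53836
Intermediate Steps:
b(l, W) = 5 + 22*W*l (b(l, W) = 22*W*l + 5 = 5 + 22*W*l)
b(17, -36)*√((-2*0 + 6) + 10) = (5 + 22*(-36)*17)*√((-2*0 + 6) + 10) = (5 - 13464)*√((0 + 6) + 10) = -13459*√(6 + 10) = -13459*√16 = -13459*4 = -53836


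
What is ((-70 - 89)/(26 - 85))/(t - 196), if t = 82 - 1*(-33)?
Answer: -53/1593 ≈ -0.033271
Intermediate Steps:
t = 115 (t = 82 + 33 = 115)
((-70 - 89)/(26 - 85))/(t - 196) = ((-70 - 89)/(26 - 85))/(115 - 196) = -159/(-59)/(-81) = -159*(-1/59)*(-1/81) = (159/59)*(-1/81) = -53/1593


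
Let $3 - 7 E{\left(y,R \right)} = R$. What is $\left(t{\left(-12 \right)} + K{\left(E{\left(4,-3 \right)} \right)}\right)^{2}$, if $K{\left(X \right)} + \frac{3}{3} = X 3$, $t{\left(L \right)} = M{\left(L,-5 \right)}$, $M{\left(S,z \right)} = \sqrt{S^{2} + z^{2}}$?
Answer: $\frac{10404}{49} \approx 212.33$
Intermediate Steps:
$E{\left(y,R \right)} = \frac{3}{7} - \frac{R}{7}$
$t{\left(L \right)} = \sqrt{25 + L^{2}}$ ($t{\left(L \right)} = \sqrt{L^{2} + \left(-5\right)^{2}} = \sqrt{L^{2} + 25} = \sqrt{25 + L^{2}}$)
$K{\left(X \right)} = -1 + 3 X$ ($K{\left(X \right)} = -1 + X 3 = -1 + 3 X$)
$\left(t{\left(-12 \right)} + K{\left(E{\left(4,-3 \right)} \right)}\right)^{2} = \left(\sqrt{25 + \left(-12\right)^{2}} - \left(1 - 3 \left(\frac{3}{7} - - \frac{3}{7}\right)\right)\right)^{2} = \left(\sqrt{25 + 144} - \left(1 - 3 \left(\frac{3}{7} + \frac{3}{7}\right)\right)\right)^{2} = \left(\sqrt{169} + \left(-1 + 3 \cdot \frac{6}{7}\right)\right)^{2} = \left(13 + \left(-1 + \frac{18}{7}\right)\right)^{2} = \left(13 + \frac{11}{7}\right)^{2} = \left(\frac{102}{7}\right)^{2} = \frac{10404}{49}$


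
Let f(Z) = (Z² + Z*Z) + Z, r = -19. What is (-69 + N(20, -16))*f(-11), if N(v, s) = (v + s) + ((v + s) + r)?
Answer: -18480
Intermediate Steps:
N(v, s) = -19 + 2*s + 2*v (N(v, s) = (v + s) + ((v + s) - 19) = (s + v) + ((s + v) - 19) = (s + v) + (-19 + s + v) = -19 + 2*s + 2*v)
f(Z) = Z + 2*Z² (f(Z) = (Z² + Z²) + Z = 2*Z² + Z = Z + 2*Z²)
(-69 + N(20, -16))*f(-11) = (-69 + (-19 + 2*(-16) + 2*20))*(-11*(1 + 2*(-11))) = (-69 + (-19 - 32 + 40))*(-11*(1 - 22)) = (-69 - 11)*(-11*(-21)) = -80*231 = -18480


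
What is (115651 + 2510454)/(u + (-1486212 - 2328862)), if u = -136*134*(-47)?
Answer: -2626105/2958546 ≈ -0.88763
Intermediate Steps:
u = 856528 (u = -18224*(-47) = 856528)
(115651 + 2510454)/(u + (-1486212 - 2328862)) = (115651 + 2510454)/(856528 + (-1486212 - 2328862)) = 2626105/(856528 - 3815074) = 2626105/(-2958546) = 2626105*(-1/2958546) = -2626105/2958546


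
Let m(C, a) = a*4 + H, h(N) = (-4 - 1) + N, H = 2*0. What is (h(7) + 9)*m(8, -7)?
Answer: -308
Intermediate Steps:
H = 0
h(N) = -5 + N
m(C, a) = 4*a (m(C, a) = a*4 + 0 = 4*a + 0 = 4*a)
(h(7) + 9)*m(8, -7) = ((-5 + 7) + 9)*(4*(-7)) = (2 + 9)*(-28) = 11*(-28) = -308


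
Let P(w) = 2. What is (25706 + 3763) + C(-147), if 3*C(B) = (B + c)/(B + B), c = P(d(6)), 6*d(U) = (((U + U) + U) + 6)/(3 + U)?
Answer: 25991803/882 ≈ 29469.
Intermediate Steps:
d(U) = (6 + 3*U)/(6*(3 + U)) (d(U) = ((((U + U) + U) + 6)/(3 + U))/6 = (((2*U + U) + 6)/(3 + U))/6 = ((3*U + 6)/(3 + U))/6 = ((6 + 3*U)/(3 + U))/6 = (6 + 3*U)/(6*(3 + U)))
c = 2
C(B) = (2 + B)/(6*B) (C(B) = ((B + 2)/(B + B))/3 = ((2 + B)/((2*B)))/3 = ((2 + B)*(1/(2*B)))/3 = ((2 + B)/(2*B))/3 = (2 + B)/(6*B))
(25706 + 3763) + C(-147) = (25706 + 3763) + (1/6)*(2 - 147)/(-147) = 29469 + (1/6)*(-1/147)*(-145) = 29469 + 145/882 = 25991803/882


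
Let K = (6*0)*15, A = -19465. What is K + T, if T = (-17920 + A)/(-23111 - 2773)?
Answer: 37385/25884 ≈ 1.4443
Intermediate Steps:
T = 37385/25884 (T = (-17920 - 19465)/(-23111 - 2773) = -37385/(-25884) = -37385*(-1/25884) = 37385/25884 ≈ 1.4443)
K = 0 (K = 0*15 = 0)
K + T = 0 + 37385/25884 = 37385/25884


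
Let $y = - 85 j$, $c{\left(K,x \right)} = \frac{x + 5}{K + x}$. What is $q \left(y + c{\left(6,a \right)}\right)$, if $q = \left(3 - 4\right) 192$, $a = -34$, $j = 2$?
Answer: $\frac{227088}{7} \approx 32441.0$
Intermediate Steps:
$c{\left(K,x \right)} = \frac{5 + x}{K + x}$
$q = -192$ ($q = \left(3 - 4\right) 192 = \left(-1\right) 192 = -192$)
$y = -170$ ($y = \left(-85\right) 2 = -170$)
$q \left(y + c{\left(6,a \right)}\right) = - 192 \left(-170 + \frac{5 - 34}{6 - 34}\right) = - 192 \left(-170 + \frac{1}{-28} \left(-29\right)\right) = - 192 \left(-170 - - \frac{29}{28}\right) = - 192 \left(-170 + \frac{29}{28}\right) = \left(-192\right) \left(- \frac{4731}{28}\right) = \frac{227088}{7}$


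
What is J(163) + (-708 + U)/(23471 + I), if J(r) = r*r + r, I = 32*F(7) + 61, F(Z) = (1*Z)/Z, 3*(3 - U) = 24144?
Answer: 629904095/23564 ≈ 26732.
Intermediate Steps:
U = -8045 (U = 3 - ⅓*24144 = 3 - 8048 = -8045)
F(Z) = 1 (F(Z) = Z/Z = 1)
I = 93 (I = 32*1 + 61 = 32 + 61 = 93)
J(r) = r + r² (J(r) = r² + r = r + r²)
J(163) + (-708 + U)/(23471 + I) = 163*(1 + 163) + (-708 - 8045)/(23471 + 93) = 163*164 - 8753/23564 = 26732 - 8753*1/23564 = 26732 - 8753/23564 = 629904095/23564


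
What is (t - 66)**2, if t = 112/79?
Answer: 26030404/6241 ≈ 4170.9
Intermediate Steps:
t = 112/79 (t = 112*(1/79) = 112/79 ≈ 1.4177)
(t - 66)**2 = (112/79 - 66)**2 = (-5102/79)**2 = 26030404/6241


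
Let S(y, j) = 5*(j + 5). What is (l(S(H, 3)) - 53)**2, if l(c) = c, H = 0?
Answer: 169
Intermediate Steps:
S(y, j) = 25 + 5*j (S(y, j) = 5*(5 + j) = 25 + 5*j)
(l(S(H, 3)) - 53)**2 = ((25 + 5*3) - 53)**2 = ((25 + 15) - 53)**2 = (40 - 53)**2 = (-13)**2 = 169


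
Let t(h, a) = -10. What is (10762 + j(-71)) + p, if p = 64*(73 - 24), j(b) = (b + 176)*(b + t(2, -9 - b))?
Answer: 5393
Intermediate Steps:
j(b) = (-10 + b)*(176 + b) (j(b) = (b + 176)*(b - 10) = (176 + b)*(-10 + b) = (-10 + b)*(176 + b))
p = 3136 (p = 64*49 = 3136)
(10762 + j(-71)) + p = (10762 + (-1760 + (-71)² + 166*(-71))) + 3136 = (10762 + (-1760 + 5041 - 11786)) + 3136 = (10762 - 8505) + 3136 = 2257 + 3136 = 5393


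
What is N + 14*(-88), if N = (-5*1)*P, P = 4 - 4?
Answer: -1232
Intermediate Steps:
P = 0
N = 0 (N = -5*1*0 = -5*0 = 0)
N + 14*(-88) = 0 + 14*(-88) = 0 - 1232 = -1232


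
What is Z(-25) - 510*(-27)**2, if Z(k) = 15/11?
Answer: -4089675/11 ≈ -3.7179e+5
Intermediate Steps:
Z(k) = 15/11 (Z(k) = 15*(1/11) = 15/11)
Z(-25) - 510*(-27)**2 = 15/11 - 510*(-27)**2 = 15/11 - 510*729 = 15/11 - 371790 = -4089675/11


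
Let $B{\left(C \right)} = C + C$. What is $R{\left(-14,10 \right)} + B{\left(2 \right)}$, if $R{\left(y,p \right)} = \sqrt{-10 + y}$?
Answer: $4 + 2 i \sqrt{6} \approx 4.0 + 4.899 i$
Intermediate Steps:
$B{\left(C \right)} = 2 C$
$R{\left(-14,10 \right)} + B{\left(2 \right)} = \sqrt{-10 - 14} + 2 \cdot 2 = \sqrt{-24} + 4 = 2 i \sqrt{6} + 4 = 4 + 2 i \sqrt{6}$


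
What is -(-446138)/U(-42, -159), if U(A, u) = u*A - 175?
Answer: 63734/929 ≈ 68.605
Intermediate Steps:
U(A, u) = -175 + A*u (U(A, u) = A*u - 175 = -175 + A*u)
-(-446138)/U(-42, -159) = -(-446138)/(-175 - 42*(-159)) = -(-446138)/(-175 + 6678) = -(-446138)/6503 = -1*(-63734/929) = 63734/929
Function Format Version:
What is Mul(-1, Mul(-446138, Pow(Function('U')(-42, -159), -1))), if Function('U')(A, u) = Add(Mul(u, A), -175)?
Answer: Rational(63734, 929) ≈ 68.605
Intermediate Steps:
Function('U')(A, u) = Add(-175, Mul(A, u)) (Function('U')(A, u) = Add(Mul(A, u), -175) = Add(-175, Mul(A, u)))
Mul(-1, Mul(-446138, Pow(Function('U')(-42, -159), -1))) = Mul(-1, Mul(-446138, Pow(Add(-175, Mul(-42, -159)), -1))) = Mul(-1, Mul(-446138, Pow(Add(-175, 6678), -1))) = Mul(-1, Mul(-446138, Pow(6503, -1))) = Mul(-1, Mul(-446138, Rational(1, 6503))) = Mul(-1, Rational(-63734, 929)) = Rational(63734, 929)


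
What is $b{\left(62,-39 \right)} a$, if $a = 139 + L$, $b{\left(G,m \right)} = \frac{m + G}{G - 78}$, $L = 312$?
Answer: $- \frac{10373}{16} \approx -648.31$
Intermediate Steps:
$b{\left(G,m \right)} = \frac{G + m}{-78 + G}$
$a = 451$ ($a = 139 + 312 = 451$)
$b{\left(62,-39 \right)} a = \frac{62 - 39}{-78 + 62} \cdot 451 = \frac{1}{-16} \cdot 23 \cdot 451 = \left(- \frac{1}{16}\right) 23 \cdot 451 = \left(- \frac{23}{16}\right) 451 = - \frac{10373}{16}$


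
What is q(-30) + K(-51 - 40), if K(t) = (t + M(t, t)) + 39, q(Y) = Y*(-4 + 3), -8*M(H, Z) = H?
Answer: -85/8 ≈ -10.625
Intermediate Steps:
M(H, Z) = -H/8
q(Y) = -Y (q(Y) = Y*(-1) = -Y)
K(t) = 39 + 7*t/8 (K(t) = (t - t/8) + 39 = 7*t/8 + 39 = 39 + 7*t/8)
q(-30) + K(-51 - 40) = -1*(-30) + (39 + 7*(-51 - 40)/8) = 30 + (39 + (7/8)*(-91)) = 30 + (39 - 637/8) = 30 - 325/8 = -85/8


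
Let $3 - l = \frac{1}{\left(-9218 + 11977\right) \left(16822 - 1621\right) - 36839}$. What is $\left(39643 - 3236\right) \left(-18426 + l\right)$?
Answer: $- \frac{28105250521094327}{41902720} \approx -6.7073 \cdot 10^{8}$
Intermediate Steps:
$l = \frac{125708159}{41902720}$ ($l = 3 - \frac{1}{\left(-9218 + 11977\right) \left(16822 - 1621\right) - 36839} = 3 - \frac{1}{2759 \cdot 15201 - 36839} = 3 - \frac{1}{41939559 - 36839} = 3 - \frac{1}{41902720} = \frac{125708159}{41902720} \approx 3.0$)
$\left(39643 - 3236\right) \left(-18426 + l\right) = \left(39643 - 3236\right) \left(-18426 + \frac{125708159}{41902720}\right) = 36407 \left(- \frac{771973810561}{41902720}\right) = - \frac{28105250521094327}{41902720}$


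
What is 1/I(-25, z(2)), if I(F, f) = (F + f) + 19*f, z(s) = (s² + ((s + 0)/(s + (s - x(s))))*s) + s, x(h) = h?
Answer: 1/135 ≈ 0.0074074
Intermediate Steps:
z(s) = s² + 2*s (z(s) = (s² + ((s + 0)/(s + (s - s)))*s) + s = (s² + (s/(s + 0))*s) + s = (s² + (s/s)*s) + s = (s² + 1*s) + s = (s² + s) + s = (s + s²) + s = s² + 2*s)
I(F, f) = F + 20*f
1/I(-25, z(2)) = 1/(-25 + 20*(2*(2 + 2))) = 1/(-25 + 20*(2*4)) = 1/(-25 + 20*8) = 1/(-25 + 160) = 1/135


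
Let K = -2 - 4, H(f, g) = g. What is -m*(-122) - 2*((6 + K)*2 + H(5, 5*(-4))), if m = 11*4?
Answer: 5408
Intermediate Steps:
K = -6
m = 44
-m*(-122) - 2*((6 + K)*2 + H(5, 5*(-4))) = -1*44*(-122) - 2*((6 - 6)*2 + 5*(-4)) = -44*(-122) - 2*(0*2 - 20) = 5368 - 2*(0 - 20) = 5368 - 2*(-20) = 5368 + 40 = 5408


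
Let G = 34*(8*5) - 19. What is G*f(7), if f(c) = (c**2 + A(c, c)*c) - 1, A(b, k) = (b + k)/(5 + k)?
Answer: 150639/2 ≈ 75320.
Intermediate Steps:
A(b, k) = (b + k)/(5 + k)
G = 1341 (G = 34*40 - 19 = 1360 - 19 = 1341)
f(c) = -1 + c**2 + 2*c**2/(5 + c) (f(c) = (c**2 + ((c + c)/(5 + c))*c) - 1 = (c**2 + ((2*c)/(5 + c))*c) - 1 = (c**2 + (2*c/(5 + c))*c) - 1 = (c**2 + 2*c**2/(5 + c)) - 1 = -1 + c**2 + 2*c**2/(5 + c))
G*f(7) = 1341*((-5 + 7**3 - 1*7 + 7*7**2)/(5 + 7)) = 1341*((-5 + 343 - 7 + 7*49)/12) = 1341*((-5 + 343 - 7 + 343)/12) = 1341*((1/12)*674) = 1341*(337/6) = 150639/2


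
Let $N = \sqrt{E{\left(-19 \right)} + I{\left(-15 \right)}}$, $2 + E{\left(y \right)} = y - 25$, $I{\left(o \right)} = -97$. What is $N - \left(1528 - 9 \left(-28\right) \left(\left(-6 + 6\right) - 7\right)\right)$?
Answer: $236 + i \sqrt{143} \approx 236.0 + 11.958 i$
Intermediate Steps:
$E{\left(y \right)} = -27 + y$ ($E{\left(y \right)} = -2 + \left(y - 25\right) = -2 + \left(-25 + y\right) = -27 + y$)
$N = i \sqrt{143}$ ($N = \sqrt{\left(-27 - 19\right) - 97} = \sqrt{-46 - 97} = \sqrt{-143} = i \sqrt{143} \approx 11.958 i$)
$N - \left(1528 - 9 \left(-28\right) \left(\left(-6 + 6\right) - 7\right)\right) = i \sqrt{143} - \left(1528 - 9 \left(-28\right) \left(\left(-6 + 6\right) - 7\right)\right) = i \sqrt{143} - \left(1528 + 252 \left(0 - 7\right)\right) = i \sqrt{143} - -236 = i \sqrt{143} + \left(1764 - 1528\right) = i \sqrt{143} + 236 = 236 + i \sqrt{143}$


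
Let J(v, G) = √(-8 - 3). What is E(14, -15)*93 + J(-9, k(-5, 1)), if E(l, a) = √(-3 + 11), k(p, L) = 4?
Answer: 186*√2 + I*√11 ≈ 263.04 + 3.3166*I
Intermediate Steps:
J(v, G) = I*√11 (J(v, G) = √(-11) = I*√11)
E(l, a) = 2*√2 (E(l, a) = √8 = 2*√2)
E(14, -15)*93 + J(-9, k(-5, 1)) = (2*√2)*93 + I*√11 = 186*√2 + I*√11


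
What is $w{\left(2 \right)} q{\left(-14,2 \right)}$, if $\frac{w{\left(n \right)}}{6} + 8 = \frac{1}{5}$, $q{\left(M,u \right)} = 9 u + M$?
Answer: $- \frac{936}{5} \approx -187.2$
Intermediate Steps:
$q{\left(M,u \right)} = M + 9 u$
$w{\left(n \right)} = - \frac{234}{5}$ ($w{\left(n \right)} = -48 + \frac{6}{5} = - \frac{234}{5}$)
$w{\left(2 \right)} q{\left(-14,2 \right)} = - \frac{234 \left(-14 + 9 \cdot 2\right)}{5} = - \frac{234 \left(-14 + 18\right)}{5} = \left(- \frac{234}{5}\right) 4 = - \frac{936}{5}$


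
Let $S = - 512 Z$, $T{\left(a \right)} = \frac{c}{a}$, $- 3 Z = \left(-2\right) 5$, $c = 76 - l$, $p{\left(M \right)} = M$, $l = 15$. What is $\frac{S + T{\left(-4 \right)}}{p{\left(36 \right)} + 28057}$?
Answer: $- \frac{20663}{337116} \approx -0.061293$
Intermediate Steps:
$c = 61$ ($c = 76 - 15 = 61$)
$Z = \frac{10}{3}$ ($Z = - \frac{\left(-2\right) 5}{3} = \left(- \frac{1}{3}\right) \left(-10\right) = \frac{10}{3} \approx 3.3333$)
$T{\left(a \right)} = \frac{61}{a}$
$S = - \frac{5120}{3}$ ($S = \left(-512\right) \frac{10}{3} = - \frac{5120}{3} \approx -1706.7$)
$\frac{S + T{\left(-4 \right)}}{p{\left(36 \right)} + 28057} = \frac{- \frac{5120}{3} + \frac{61}{-4}}{36 + 28057} = \frac{- \frac{5120}{3} + 61 \left(- \frac{1}{4}\right)}{28093} = \left(- \frac{5120}{3} - \frac{61}{4}\right) \frac{1}{28093} = \left(- \frac{20663}{12}\right) \frac{1}{28093} = - \frac{20663}{337116}$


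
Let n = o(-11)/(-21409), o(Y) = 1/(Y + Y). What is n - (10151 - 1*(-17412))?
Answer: -12982117873/470998 ≈ -27563.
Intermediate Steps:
o(Y) = 1/(2*Y)
n = 1/470998 (n = ((½)/(-11))/(-21409) = ((½)*(-1/11))*(-1/21409) = -1/22*(-1/21409) = 1/470998 ≈ 2.1231e-6)
n - (10151 - 1*(-17412)) = 1/470998 - (10151 - 1*(-17412)) = 1/470998 - (10151 + 17412) = 1/470998 - 1*27563 = 1/470998 - 27563 = -12982117873/470998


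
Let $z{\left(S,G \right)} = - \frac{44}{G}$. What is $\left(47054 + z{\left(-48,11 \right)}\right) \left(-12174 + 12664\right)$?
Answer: $23054500$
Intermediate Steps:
$\left(47054 + z{\left(-48,11 \right)}\right) \left(-12174 + 12664\right) = \left(47054 - \frac{44}{11}\right) \left(-12174 + 12664\right) = \left(47054 - 4\right) 490 = 47050 \cdot 490 = 23054500$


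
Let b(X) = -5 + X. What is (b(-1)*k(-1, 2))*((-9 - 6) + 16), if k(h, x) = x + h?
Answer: -6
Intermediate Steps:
k(h, x) = h + x
(b(-1)*k(-1, 2))*((-9 - 6) + 16) = ((-5 - 1)*(-1 + 2))*((-9 - 6) + 16) = (-6*1)*(-15 + 16) = -6*1 = -6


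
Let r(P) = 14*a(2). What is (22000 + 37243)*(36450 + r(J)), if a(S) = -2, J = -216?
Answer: 2157748546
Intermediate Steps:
r(P) = -28 (r(P) = 14*(-2) = -28)
(22000 + 37243)*(36450 + r(J)) = (22000 + 37243)*(36450 - 28) = 59243*36422 = 2157748546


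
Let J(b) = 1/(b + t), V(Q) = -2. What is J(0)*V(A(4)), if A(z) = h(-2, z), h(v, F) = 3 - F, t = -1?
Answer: 2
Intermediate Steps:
A(z) = 3 - z
J(b) = 1/(-1 + b) (J(b) = 1/(b - 1) = 1/(-1 + b))
J(0)*V(A(4)) = -2/(-1 + 0) = -2/(-1) = -1*(-2) = 2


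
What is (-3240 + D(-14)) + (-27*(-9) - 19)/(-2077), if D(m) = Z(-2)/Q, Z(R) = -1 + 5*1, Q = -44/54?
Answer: -74138902/22847 ≈ -3245.0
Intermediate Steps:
Q = -22/27 (Q = -44*1/54 = -22/27 ≈ -0.81481)
Z(R) = 4 (Z(R) = -1 + 5 = 4)
D(m) = -54/11 (D(m) = 4/(-22/27) = 4*(-27/22) = -54/11)
(-3240 + D(-14)) + (-27*(-9) - 19)/(-2077) = (-3240 - 54/11) + (-27*(-9) - 19)/(-2077) = -35694/11 + (243 - 19)*(-1/2077) = -35694/11 + 224*(-1/2077) = -35694/11 - 224/2077 = -74138902/22847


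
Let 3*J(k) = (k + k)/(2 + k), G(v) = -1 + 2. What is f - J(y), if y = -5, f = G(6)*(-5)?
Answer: -55/9 ≈ -6.1111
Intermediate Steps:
G(v) = 1
f = -5 (f = 1*(-5) = -5)
J(k) = 2*k/(3*(2 + k)) (J(k) = ((k + k)/(2 + k))/3 = ((2*k)/(2 + k))/3 = (2*k/(2 + k))/3 = 2*k/(3*(2 + k)))
f - J(y) = -5 - 2*(-5)/(3*(2 - 5)) = -5 - 2*(-5)/(3*(-3)) = -5 - 2*(-5)*(-1)/(3*3) = -5 - 1*10/9 = -5 - 10/9 = -55/9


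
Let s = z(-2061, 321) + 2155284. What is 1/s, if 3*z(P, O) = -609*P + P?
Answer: 1/2572980 ≈ 3.8865e-7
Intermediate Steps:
z(P, O) = -608*P/3 (z(P, O) = (-609*P + P)/3 = (-608*P)/3 = -608*P/3)
s = 2572980 (s = -608/3*(-2061) + 2155284 = 417696 + 2155284 = 2572980)
1/s = 1/2572980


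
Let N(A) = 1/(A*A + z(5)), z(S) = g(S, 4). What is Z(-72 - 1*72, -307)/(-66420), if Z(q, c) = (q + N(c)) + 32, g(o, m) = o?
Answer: 10556447/6260350680 ≈ 0.0016862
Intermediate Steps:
z(S) = S
N(A) = 1/(5 + A**2) (N(A) = 1/(A*A + 5) = 1/(A**2 + 5) = 1/(5 + A**2))
Z(q, c) = 32 + q + 1/(5 + c**2) (Z(q, c) = (q + 1/(5 + c**2)) + 32 = 32 + q + 1/(5 + c**2))
Z(-72 - 1*72, -307)/(-66420) = ((1 + (5 + (-307)**2)*(32 + (-72 - 1*72)))/(5 + (-307)**2))/(-66420) = ((1 + (5 + 94249)*(32 + (-72 - 72)))/(5 + 94249))*(-1/66420) = ((1 + 94254*(32 - 144))/94254)*(-1/66420) = ((1 + 94254*(-112))/94254)*(-1/66420) = ((1 - 10556448)/94254)*(-1/66420) = ((1/94254)*(-10556447))*(-1/66420) = -10556447/94254*(-1/66420) = 10556447/6260350680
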